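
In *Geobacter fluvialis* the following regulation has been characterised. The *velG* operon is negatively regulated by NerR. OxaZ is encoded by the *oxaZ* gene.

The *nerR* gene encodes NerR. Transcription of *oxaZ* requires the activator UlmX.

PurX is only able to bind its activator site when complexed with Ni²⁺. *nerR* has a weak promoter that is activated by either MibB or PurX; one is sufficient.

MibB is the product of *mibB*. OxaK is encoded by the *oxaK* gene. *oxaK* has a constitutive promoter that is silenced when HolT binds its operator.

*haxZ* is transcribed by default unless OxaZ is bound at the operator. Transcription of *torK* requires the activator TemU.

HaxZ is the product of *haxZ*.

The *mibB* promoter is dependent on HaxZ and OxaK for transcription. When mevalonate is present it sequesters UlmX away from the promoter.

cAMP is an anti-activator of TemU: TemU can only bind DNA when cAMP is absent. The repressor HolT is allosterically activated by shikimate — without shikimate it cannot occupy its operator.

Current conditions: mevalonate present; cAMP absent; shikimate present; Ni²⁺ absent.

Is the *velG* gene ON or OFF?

ON

Mevalonate is present, so UlmX is inactive.
Required activator UlmX is absent, so *oxaZ* is not transcribed.
So OxaZ is not produced.
With no repressor bound, *haxZ* is transcribed.
So HaxZ is produced and active.
Shikimate is present, so HolT is active.
With repressor HolT bound, *oxaK* is not transcribed.
So OxaK is not produced.
Required activator OxaK is absent, so *mibB* is not transcribed.
So MibB is not produced.
Ni²⁺ is absent, so PurX is inactive.
No activator is available at the *nerR* promoter, so *nerR* is not transcribed.
So NerR is not produced.
With no repressor bound, *velG* is transcribed.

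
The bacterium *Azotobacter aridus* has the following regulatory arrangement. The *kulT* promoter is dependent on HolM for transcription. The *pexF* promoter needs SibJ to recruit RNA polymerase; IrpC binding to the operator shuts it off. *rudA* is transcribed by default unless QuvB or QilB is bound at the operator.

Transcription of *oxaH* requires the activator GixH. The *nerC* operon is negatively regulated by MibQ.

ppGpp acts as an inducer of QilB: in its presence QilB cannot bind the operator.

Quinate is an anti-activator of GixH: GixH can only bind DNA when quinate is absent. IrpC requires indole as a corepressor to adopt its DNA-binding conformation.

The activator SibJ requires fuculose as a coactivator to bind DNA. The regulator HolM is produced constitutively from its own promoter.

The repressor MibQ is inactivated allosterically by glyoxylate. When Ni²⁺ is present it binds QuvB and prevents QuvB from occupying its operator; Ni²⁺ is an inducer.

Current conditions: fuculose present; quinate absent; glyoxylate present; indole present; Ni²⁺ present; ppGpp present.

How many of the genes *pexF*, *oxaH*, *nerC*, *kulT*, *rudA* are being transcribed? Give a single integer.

Fuculose is present, so SibJ is active.
Indole is present, so IrpC is active.
With repressor IrpC bound, *pexF* is not transcribed.
→ *pexF* is OFF.
Quinate is absent, so GixH is active.
No repressor is bound and GixH is active, so *oxaH* is transcribed.
→ *oxaH* is ON.
Glyoxylate is present, so MibQ is inactive.
With no repressor bound, *nerC* is transcribed.
→ *nerC* is ON.
HolM is produced constitutively and is active.
No repressor is bound and HolM is active, so *kulT* is transcribed.
→ *kulT* is ON.
Ni²⁺ is present, so QuvB is inactive.
ppGpp is present, so QilB is inactive.
With no repressor bound, *rudA* is transcribed.
→ *rudA* is ON.
4 of the 5 genes are transcribed.

4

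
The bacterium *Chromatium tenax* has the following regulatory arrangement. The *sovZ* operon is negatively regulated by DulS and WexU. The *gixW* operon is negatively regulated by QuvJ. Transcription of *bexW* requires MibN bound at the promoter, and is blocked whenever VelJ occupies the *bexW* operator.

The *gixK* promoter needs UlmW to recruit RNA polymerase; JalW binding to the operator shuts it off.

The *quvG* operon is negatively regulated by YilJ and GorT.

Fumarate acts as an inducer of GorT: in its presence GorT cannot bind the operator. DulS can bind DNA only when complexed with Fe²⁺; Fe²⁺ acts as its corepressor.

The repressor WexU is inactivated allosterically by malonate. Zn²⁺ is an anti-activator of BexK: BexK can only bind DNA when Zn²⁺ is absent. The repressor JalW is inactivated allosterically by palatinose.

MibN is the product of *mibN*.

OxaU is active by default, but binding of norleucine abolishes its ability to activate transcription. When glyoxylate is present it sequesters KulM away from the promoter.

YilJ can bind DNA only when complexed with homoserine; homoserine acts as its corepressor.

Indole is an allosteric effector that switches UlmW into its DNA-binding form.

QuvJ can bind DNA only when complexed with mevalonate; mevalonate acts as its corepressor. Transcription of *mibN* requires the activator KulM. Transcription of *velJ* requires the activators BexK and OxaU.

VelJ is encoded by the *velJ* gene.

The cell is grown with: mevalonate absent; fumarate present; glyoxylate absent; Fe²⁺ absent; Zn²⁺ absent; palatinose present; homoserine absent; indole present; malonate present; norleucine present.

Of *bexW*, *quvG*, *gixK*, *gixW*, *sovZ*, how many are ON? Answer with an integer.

5

Glyoxylate is absent, so KulM is active.
No repressor is bound and KulM is active, so *mibN* is transcribed.
So MibN is produced and active.
Zn²⁺ is absent, so BexK is active.
Norleucine is present, so OxaU is inactive.
Required activator OxaU is absent, so *velJ* is not transcribed.
So VelJ is not produced.
No repressor is bound and MibN is active, so *bexW* is transcribed.
→ *bexW* is ON.
Homoserine is absent, so YilJ is inactive.
Fumarate is present, so GorT is inactive.
With no repressor bound, *quvG* is transcribed.
→ *quvG* is ON.
Palatinose is present, so JalW is inactive.
Indole is present, so UlmW is active.
No repressor is bound and UlmW is active, so *gixK* is transcribed.
→ *gixK* is ON.
Mevalonate is absent, so QuvJ is inactive.
With no repressor bound, *gixW* is transcribed.
→ *gixW* is ON.
Fe²⁺ is absent, so DulS is inactive.
Malonate is present, so WexU is inactive.
With no repressor bound, *sovZ* is transcribed.
→ *sovZ* is ON.
5 of the 5 genes are transcribed.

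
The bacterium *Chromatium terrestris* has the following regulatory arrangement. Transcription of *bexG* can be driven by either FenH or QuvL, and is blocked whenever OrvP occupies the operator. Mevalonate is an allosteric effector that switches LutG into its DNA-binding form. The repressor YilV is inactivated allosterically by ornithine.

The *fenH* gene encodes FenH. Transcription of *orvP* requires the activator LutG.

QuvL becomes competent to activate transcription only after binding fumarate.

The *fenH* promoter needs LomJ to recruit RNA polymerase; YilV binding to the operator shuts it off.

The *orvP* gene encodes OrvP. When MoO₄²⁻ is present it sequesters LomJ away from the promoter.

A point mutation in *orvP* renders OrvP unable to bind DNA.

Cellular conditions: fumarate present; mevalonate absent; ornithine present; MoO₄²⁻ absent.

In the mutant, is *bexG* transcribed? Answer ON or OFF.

MoO₄²⁻ is absent, so LomJ is active.
Ornithine is present, so YilV is inactive.
No repressor is bound and LomJ is active, so *fenH* is transcribed.
So FenH is produced and active.
OrvP is non-functional in this strain, so it has no effect.
Fumarate is present, so QuvL is active.
Activator FenH is present, so *bexG* is transcribed.

ON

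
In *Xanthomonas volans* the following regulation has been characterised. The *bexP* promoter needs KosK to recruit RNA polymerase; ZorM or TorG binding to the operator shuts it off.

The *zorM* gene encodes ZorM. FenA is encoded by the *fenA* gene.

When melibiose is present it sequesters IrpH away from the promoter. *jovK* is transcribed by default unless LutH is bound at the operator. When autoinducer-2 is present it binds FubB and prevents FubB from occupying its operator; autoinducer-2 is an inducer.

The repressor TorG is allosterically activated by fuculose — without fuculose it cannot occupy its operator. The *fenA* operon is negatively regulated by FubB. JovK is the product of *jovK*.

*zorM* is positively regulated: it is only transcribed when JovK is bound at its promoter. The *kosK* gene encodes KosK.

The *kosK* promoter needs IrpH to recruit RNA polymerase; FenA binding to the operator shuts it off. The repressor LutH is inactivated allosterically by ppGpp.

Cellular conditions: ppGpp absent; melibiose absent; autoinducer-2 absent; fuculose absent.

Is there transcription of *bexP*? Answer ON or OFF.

ON

ppGpp is absent, so LutH is active.
With repressor LutH bound, *jovK* is not transcribed.
So JovK is not produced.
Required activator JovK is absent, so *zorM* is not transcribed.
So ZorM is not produced.
Fuculose is absent, so TorG is inactive.
Melibiose is absent, so IrpH is active.
Autoinducer-2 is absent, so FubB is active.
With repressor FubB bound, *fenA* is not transcribed.
So FenA is not produced.
No repressor is bound and IrpH is active, so *kosK* is transcribed.
So KosK is produced and active.
No repressor is bound and KosK is active, so *bexP* is transcribed.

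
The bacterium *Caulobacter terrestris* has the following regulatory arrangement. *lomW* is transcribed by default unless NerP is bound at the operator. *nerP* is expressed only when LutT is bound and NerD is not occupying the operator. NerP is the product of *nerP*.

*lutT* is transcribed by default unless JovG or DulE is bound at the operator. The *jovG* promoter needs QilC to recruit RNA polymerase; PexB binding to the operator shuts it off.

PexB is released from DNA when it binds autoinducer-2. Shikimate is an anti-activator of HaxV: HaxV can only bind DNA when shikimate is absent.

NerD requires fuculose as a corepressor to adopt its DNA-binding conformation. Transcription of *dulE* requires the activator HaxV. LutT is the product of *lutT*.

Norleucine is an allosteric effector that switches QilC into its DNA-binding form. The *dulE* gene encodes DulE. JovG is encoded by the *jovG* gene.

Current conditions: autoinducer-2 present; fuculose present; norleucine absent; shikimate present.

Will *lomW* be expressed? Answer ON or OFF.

Norleucine is absent, so QilC is inactive.
Autoinducer-2 is present, so PexB is inactive.
Required activator QilC is absent, so *jovG* is not transcribed.
So JovG is not produced.
Shikimate is present, so HaxV is inactive.
Required activator HaxV is absent, so *dulE* is not transcribed.
So DulE is not produced.
With no repressor bound, *lutT* is transcribed.
So LutT is produced and active.
Fuculose is present, so NerD is active.
With repressor NerD bound, *nerP* is not transcribed.
So NerP is not produced.
With no repressor bound, *lomW* is transcribed.

ON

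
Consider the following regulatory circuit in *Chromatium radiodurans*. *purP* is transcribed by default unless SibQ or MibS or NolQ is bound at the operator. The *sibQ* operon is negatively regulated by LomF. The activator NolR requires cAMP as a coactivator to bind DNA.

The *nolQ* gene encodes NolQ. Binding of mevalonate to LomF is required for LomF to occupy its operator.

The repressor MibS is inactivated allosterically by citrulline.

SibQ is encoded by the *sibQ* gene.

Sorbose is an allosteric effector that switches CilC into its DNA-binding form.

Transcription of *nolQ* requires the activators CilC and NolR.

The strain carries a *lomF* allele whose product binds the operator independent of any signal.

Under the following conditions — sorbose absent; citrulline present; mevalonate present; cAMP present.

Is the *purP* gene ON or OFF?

LomF is constitutively active in this strain.
With repressor LomF bound, *sibQ* is not transcribed.
So SibQ is not produced.
Citrulline is present, so MibS is inactive.
Sorbose is absent, so CilC is inactive.
cAMP is present, so NolR is active.
Required activator CilC is absent, so *nolQ* is not transcribed.
So NolQ is not produced.
With no repressor bound, *purP* is transcribed.

ON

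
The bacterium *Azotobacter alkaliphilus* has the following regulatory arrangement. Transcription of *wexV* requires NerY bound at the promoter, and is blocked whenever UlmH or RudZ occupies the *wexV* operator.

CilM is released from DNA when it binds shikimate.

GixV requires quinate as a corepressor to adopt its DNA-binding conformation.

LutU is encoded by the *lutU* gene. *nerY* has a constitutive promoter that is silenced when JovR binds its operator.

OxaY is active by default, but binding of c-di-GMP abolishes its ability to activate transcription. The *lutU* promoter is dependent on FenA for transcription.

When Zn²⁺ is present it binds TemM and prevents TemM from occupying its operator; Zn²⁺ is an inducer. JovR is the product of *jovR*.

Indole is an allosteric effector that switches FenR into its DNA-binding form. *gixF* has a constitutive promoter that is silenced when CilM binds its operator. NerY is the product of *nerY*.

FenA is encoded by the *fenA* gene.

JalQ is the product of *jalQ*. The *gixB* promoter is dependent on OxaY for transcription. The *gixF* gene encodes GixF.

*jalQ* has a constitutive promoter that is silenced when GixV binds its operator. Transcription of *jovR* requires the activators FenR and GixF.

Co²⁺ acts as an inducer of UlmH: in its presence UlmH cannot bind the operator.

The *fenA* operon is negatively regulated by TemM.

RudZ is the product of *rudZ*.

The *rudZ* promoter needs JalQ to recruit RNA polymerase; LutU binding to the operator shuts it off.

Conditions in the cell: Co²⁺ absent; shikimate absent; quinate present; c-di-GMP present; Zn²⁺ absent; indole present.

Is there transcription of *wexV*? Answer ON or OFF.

OFF

Co²⁺ is absent, so UlmH is active.
Indole is present, so FenR is active.
Shikimate is absent, so CilM is active.
With repressor CilM bound, *gixF* is not transcribed.
So GixF is not produced.
Required activator GixF is absent, so *jovR* is not transcribed.
So JovR is not produced.
With no repressor bound, *nerY* is transcribed.
So NerY is produced and active.
Zn²⁺ is absent, so TemM is active.
With repressor TemM bound, *fenA* is not transcribed.
So FenA is not produced.
Required activator FenA is absent, so *lutU* is not transcribed.
So LutU is not produced.
Quinate is present, so GixV is active.
With repressor GixV bound, *jalQ* is not transcribed.
So JalQ is not produced.
Required activator JalQ is absent, so *rudZ* is not transcribed.
So RudZ is not produced.
With repressor UlmH bound, *wexV* is not transcribed.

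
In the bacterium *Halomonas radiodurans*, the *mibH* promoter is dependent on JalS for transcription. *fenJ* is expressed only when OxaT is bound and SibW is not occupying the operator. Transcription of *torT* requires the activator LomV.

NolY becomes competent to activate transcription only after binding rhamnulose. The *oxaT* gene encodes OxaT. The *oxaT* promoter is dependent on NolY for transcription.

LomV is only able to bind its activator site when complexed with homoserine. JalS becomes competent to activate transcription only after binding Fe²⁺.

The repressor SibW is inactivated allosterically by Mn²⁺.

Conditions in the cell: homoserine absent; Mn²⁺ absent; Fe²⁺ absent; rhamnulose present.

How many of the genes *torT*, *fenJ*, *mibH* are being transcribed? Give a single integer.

Homoserine is absent, so LomV is inactive.
Required activator LomV is absent, so *torT* is not transcribed.
→ *torT* is OFF.
Rhamnulose is present, so NolY is active.
No repressor is bound and NolY is active, so *oxaT* is transcribed.
So OxaT is produced and active.
Mn²⁺ is absent, so SibW is active.
With repressor SibW bound, *fenJ* is not transcribed.
→ *fenJ* is OFF.
Fe²⁺ is absent, so JalS is inactive.
Required activator JalS is absent, so *mibH* is not transcribed.
→ *mibH* is OFF.
0 of the 3 genes are transcribed.

0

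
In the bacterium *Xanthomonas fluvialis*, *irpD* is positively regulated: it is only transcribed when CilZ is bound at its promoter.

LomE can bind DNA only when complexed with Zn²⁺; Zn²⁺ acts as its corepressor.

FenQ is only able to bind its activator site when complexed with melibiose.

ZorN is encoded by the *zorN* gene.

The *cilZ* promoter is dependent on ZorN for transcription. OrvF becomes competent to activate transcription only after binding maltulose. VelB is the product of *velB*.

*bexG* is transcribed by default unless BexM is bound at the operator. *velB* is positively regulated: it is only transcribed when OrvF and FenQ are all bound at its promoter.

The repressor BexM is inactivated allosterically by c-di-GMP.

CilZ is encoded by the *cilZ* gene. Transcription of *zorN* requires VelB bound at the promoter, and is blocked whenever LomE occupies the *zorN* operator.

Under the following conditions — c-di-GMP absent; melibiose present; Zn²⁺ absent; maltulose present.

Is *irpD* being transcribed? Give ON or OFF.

ON

Maltulose is present, so OrvF is active.
Melibiose is present, so FenQ is active.
No repressor is bound and OrvF and FenQ are active, so *velB* is transcribed.
So VelB is produced and active.
Zn²⁺ is absent, so LomE is inactive.
No repressor is bound and VelB is active, so *zorN* is transcribed.
So ZorN is produced and active.
No repressor is bound and ZorN is active, so *cilZ* is transcribed.
So CilZ is produced and active.
No repressor is bound and CilZ is active, so *irpD* is transcribed.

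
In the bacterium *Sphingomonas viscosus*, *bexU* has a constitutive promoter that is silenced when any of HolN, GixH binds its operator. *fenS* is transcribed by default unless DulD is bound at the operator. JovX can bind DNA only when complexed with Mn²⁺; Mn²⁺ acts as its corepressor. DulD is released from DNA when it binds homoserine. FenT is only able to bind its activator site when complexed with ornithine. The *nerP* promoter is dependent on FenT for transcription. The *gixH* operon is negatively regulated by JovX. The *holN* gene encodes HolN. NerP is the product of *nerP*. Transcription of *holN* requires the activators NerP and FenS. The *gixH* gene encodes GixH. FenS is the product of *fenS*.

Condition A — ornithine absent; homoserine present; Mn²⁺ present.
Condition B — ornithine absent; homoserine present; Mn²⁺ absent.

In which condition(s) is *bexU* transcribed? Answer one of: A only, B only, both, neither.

Condition A:
Ornithine is absent, so FenT is inactive.
Required activator FenT is absent, so *nerP* is not transcribed.
So NerP is not produced.
Homoserine is present, so DulD is inactive.
With no repressor bound, *fenS* is transcribed.
So FenS is produced and active.
Required activator NerP is absent, so *holN* is not transcribed.
So HolN is not produced.
Mn²⁺ is present, so JovX is active.
With repressor JovX bound, *gixH* is not transcribed.
So GixH is not produced.
With no repressor bound, *bexU* is transcribed.
→ *bexU* is ON in A.
Condition B:
Ornithine is absent, so FenT is inactive.
Required activator FenT is absent, so *nerP* is not transcribed.
So NerP is not produced.
Homoserine is present, so DulD is inactive.
With no repressor bound, *fenS* is transcribed.
So FenS is produced and active.
Required activator NerP is absent, so *holN* is not transcribed.
So HolN is not produced.
Mn²⁺ is absent, so JovX is inactive.
With no repressor bound, *gixH* is transcribed.
So GixH is produced and active.
With repressor GixH bound, *bexU* is not transcribed.
→ *bexU* is OFF in B.

A only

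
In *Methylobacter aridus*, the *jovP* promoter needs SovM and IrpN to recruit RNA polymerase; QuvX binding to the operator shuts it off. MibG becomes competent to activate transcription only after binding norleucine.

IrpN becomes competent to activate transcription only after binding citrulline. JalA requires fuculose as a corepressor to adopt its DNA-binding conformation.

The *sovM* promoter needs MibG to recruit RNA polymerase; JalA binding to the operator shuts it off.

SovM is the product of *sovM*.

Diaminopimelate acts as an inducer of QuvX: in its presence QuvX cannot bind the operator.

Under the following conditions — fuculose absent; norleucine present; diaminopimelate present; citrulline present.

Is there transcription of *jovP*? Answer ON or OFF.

Diaminopimelate is present, so QuvX is inactive.
Norleucine is present, so MibG is active.
Fuculose is absent, so JalA is inactive.
No repressor is bound and MibG is active, so *sovM* is transcribed.
So SovM is produced and active.
Citrulline is present, so IrpN is active.
No repressor is bound and SovM and IrpN are active, so *jovP* is transcribed.

ON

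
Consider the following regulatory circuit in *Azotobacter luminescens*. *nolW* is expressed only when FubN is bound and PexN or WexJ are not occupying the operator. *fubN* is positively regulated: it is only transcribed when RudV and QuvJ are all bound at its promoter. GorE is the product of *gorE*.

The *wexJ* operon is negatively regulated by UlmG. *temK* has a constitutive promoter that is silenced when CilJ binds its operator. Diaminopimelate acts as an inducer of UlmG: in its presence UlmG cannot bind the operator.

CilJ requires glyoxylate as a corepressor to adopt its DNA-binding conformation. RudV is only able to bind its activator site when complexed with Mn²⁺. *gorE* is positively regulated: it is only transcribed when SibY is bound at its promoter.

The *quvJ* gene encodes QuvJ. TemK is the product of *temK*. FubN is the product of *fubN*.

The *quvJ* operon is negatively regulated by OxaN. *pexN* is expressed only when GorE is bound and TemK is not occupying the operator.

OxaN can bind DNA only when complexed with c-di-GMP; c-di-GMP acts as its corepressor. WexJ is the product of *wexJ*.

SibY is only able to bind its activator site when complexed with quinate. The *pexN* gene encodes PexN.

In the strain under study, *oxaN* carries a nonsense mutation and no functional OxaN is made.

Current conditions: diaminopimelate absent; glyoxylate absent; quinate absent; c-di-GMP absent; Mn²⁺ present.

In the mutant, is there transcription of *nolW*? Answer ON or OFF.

ON

Glyoxylate is absent, so CilJ is inactive.
With no repressor bound, *temK* is transcribed.
So TemK is produced and active.
Quinate is absent, so SibY is inactive.
Required activator SibY is absent, so *gorE* is not transcribed.
So GorE is not produced.
With repressor TemK bound, *pexN* is not transcribed.
So PexN is not produced.
Mn²⁺ is present, so RudV is active.
OxaN is non-functional in this strain, so it has no effect.
With no repressor bound, *quvJ* is transcribed.
So QuvJ is produced and active.
No repressor is bound and RudV and QuvJ are active, so *fubN* is transcribed.
So FubN is produced and active.
Diaminopimelate is absent, so UlmG is active.
With repressor UlmG bound, *wexJ* is not transcribed.
So WexJ is not produced.
No repressor is bound and FubN is active, so *nolW* is transcribed.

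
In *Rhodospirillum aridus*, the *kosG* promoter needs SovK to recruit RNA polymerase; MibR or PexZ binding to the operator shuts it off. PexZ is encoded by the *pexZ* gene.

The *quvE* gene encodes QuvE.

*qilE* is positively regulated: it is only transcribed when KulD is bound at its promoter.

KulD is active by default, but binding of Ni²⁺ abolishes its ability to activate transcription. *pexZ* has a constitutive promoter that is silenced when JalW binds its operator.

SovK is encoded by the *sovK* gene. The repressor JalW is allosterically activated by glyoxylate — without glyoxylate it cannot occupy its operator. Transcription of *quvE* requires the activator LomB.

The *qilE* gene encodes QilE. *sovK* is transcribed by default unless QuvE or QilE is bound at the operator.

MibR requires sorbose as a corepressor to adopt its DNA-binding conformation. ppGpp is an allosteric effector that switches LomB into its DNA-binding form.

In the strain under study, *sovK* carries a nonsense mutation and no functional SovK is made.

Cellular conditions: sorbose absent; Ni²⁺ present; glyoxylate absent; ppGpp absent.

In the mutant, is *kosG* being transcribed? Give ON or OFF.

OFF

Sorbose is absent, so MibR is inactive.
SovK is non-functional in this strain, so it has no effect.
Glyoxylate is absent, so JalW is inactive.
With no repressor bound, *pexZ* is transcribed.
So PexZ is produced and active.
With repressor PexZ bound, *kosG* is not transcribed.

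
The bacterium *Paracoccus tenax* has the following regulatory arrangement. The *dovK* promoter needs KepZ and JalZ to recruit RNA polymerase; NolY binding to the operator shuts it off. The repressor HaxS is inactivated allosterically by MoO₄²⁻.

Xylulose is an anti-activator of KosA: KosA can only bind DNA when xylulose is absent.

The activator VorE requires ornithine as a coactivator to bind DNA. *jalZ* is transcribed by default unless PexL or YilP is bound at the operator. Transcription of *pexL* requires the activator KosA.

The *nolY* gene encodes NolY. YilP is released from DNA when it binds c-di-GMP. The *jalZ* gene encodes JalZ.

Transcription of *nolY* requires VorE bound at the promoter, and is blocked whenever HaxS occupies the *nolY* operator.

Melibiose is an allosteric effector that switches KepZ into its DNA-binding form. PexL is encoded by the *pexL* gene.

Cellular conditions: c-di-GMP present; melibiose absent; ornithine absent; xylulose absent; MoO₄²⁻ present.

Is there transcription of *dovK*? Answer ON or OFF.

Melibiose is absent, so KepZ is inactive.
Xylulose is absent, so KosA is active.
No repressor is bound and KosA is active, so *pexL* is transcribed.
So PexL is produced and active.
c-di-GMP is present, so YilP is inactive.
With repressor PexL bound, *jalZ* is not transcribed.
So JalZ is not produced.
MoO₄²⁻ is present, so HaxS is inactive.
Ornithine is absent, so VorE is inactive.
Required activator VorE is absent, so *nolY* is not transcribed.
So NolY is not produced.
Required activator KepZ is absent, so *dovK* is not transcribed.

OFF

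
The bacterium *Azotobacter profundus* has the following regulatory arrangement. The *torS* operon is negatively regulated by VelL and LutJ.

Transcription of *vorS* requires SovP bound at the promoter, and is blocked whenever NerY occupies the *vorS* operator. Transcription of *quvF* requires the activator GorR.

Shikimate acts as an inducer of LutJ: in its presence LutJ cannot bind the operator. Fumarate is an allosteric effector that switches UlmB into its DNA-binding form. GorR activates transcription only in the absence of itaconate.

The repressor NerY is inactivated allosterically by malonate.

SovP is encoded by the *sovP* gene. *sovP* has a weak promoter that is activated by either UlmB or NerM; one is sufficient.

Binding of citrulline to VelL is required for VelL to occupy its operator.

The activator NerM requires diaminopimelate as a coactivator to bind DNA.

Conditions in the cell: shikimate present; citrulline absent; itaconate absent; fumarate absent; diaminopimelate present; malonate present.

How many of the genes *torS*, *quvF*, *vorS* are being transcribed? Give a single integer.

3

Citrulline is absent, so VelL is inactive.
Shikimate is present, so LutJ is inactive.
With no repressor bound, *torS* is transcribed.
→ *torS* is ON.
Itaconate is absent, so GorR is active.
No repressor is bound and GorR is active, so *quvF* is transcribed.
→ *quvF* is ON.
Fumarate is absent, so UlmB is inactive.
Diaminopimelate is present, so NerM is active.
Activator NerM is present, so *sovP* is transcribed.
So SovP is produced and active.
Malonate is present, so NerY is inactive.
No repressor is bound and SovP is active, so *vorS* is transcribed.
→ *vorS* is ON.
3 of the 3 genes are transcribed.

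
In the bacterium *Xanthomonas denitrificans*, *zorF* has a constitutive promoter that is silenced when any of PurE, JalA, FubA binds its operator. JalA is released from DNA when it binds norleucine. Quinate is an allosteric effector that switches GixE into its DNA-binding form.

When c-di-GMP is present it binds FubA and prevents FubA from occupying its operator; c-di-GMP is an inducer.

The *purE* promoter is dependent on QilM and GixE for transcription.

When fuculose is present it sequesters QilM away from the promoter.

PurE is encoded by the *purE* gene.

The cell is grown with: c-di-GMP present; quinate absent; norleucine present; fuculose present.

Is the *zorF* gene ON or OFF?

ON

Fuculose is present, so QilM is inactive.
Quinate is absent, so GixE is inactive.
Required activator QilM is absent, so *purE* is not transcribed.
So PurE is not produced.
Norleucine is present, so JalA is inactive.
c-di-GMP is present, so FubA is inactive.
With no repressor bound, *zorF* is transcribed.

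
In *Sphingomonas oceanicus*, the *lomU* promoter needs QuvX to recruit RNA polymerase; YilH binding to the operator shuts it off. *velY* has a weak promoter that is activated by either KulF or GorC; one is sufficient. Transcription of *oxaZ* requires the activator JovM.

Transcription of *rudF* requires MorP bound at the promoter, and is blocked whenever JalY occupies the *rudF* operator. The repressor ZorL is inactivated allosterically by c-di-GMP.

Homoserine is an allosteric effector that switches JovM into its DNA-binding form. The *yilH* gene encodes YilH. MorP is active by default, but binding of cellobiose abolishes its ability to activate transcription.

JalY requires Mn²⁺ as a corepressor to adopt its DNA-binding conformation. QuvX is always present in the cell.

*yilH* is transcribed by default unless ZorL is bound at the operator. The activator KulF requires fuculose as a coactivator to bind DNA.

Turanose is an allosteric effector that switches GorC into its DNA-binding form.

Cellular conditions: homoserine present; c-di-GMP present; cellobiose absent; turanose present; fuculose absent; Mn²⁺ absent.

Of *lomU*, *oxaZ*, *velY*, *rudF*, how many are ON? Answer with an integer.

QuvX is produced constitutively and is active.
c-di-GMP is present, so ZorL is inactive.
With no repressor bound, *yilH* is transcribed.
So YilH is produced and active.
With repressor YilH bound, *lomU* is not transcribed.
→ *lomU* is OFF.
Homoserine is present, so JovM is active.
No repressor is bound and JovM is active, so *oxaZ* is transcribed.
→ *oxaZ* is ON.
Fuculose is absent, so KulF is inactive.
Turanose is present, so GorC is active.
Activator GorC is present, so *velY* is transcribed.
→ *velY* is ON.
Mn²⁺ is absent, so JalY is inactive.
Cellobiose is absent, so MorP is active.
No repressor is bound and MorP is active, so *rudF* is transcribed.
→ *rudF* is ON.
3 of the 4 genes are transcribed.

3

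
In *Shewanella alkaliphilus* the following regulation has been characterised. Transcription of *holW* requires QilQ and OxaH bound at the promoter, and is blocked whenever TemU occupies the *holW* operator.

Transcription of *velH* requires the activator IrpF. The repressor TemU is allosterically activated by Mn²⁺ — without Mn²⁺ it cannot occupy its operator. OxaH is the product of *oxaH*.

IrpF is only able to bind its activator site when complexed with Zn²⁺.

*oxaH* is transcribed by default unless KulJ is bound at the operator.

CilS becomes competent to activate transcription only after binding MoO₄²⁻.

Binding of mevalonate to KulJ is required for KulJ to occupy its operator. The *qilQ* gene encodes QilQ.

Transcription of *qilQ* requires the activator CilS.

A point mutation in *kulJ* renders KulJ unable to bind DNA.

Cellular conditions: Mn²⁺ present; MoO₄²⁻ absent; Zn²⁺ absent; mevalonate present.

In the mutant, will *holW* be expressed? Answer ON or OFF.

Mn²⁺ is present, so TemU is active.
MoO₄²⁻ is absent, so CilS is inactive.
Required activator CilS is absent, so *qilQ* is not transcribed.
So QilQ is not produced.
KulJ is non-functional in this strain, so it has no effect.
With no repressor bound, *oxaH* is transcribed.
So OxaH is produced and active.
With repressor TemU bound, *holW* is not transcribed.

OFF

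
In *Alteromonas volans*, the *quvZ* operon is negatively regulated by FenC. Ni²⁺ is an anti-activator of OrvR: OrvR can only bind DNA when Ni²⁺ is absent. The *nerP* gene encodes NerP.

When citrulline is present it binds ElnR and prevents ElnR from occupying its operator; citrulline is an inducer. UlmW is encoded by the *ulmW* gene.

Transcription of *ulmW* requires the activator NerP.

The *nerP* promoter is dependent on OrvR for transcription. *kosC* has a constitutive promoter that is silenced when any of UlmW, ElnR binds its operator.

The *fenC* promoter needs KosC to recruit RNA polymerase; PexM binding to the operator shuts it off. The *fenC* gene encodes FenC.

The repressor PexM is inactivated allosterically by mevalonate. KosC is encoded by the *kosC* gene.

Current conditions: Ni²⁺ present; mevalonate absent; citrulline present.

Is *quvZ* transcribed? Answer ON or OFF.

ON

Ni²⁺ is present, so OrvR is inactive.
Required activator OrvR is absent, so *nerP* is not transcribed.
So NerP is not produced.
Required activator NerP is absent, so *ulmW* is not transcribed.
So UlmW is not produced.
Citrulline is present, so ElnR is inactive.
With no repressor bound, *kosC* is transcribed.
So KosC is produced and active.
Mevalonate is absent, so PexM is active.
With repressor PexM bound, *fenC* is not transcribed.
So FenC is not produced.
With no repressor bound, *quvZ* is transcribed.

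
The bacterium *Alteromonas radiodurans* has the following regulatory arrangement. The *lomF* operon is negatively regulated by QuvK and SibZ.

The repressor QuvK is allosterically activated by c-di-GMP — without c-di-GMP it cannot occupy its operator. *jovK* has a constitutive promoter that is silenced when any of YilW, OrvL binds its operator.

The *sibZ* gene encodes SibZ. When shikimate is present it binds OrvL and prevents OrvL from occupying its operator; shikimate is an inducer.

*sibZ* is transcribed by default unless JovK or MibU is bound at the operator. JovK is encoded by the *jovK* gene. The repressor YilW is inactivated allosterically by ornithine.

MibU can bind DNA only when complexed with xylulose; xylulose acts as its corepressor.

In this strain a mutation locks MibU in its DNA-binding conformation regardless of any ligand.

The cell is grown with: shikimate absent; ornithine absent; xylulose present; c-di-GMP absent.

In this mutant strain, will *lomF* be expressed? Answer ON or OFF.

ON

c-di-GMP is absent, so QuvK is inactive.
Ornithine is absent, so YilW is active.
Shikimate is absent, so OrvL is active.
With repressor YilW bound, *jovK* is not transcribed.
So JovK is not produced.
MibU is constitutively active in this strain.
With repressor MibU bound, *sibZ* is not transcribed.
So SibZ is not produced.
With no repressor bound, *lomF* is transcribed.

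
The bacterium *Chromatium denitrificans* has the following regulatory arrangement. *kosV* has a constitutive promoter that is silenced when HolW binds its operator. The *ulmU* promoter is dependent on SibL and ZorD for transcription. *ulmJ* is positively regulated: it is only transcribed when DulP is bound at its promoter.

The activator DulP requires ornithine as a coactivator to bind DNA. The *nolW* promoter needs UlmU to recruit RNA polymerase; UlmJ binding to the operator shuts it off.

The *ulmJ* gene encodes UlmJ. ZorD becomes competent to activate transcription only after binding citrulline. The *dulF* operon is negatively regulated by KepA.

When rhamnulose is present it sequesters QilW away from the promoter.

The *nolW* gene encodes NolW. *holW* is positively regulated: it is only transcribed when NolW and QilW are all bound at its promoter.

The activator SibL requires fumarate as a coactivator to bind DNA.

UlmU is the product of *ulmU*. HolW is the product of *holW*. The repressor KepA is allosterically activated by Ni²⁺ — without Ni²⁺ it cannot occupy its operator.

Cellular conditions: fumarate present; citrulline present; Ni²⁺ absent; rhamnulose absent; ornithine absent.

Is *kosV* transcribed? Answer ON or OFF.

Fumarate is present, so SibL is active.
Citrulline is present, so ZorD is active.
No repressor is bound and SibL and ZorD are active, so *ulmU* is transcribed.
So UlmU is produced and active.
Ornithine is absent, so DulP is inactive.
Required activator DulP is absent, so *ulmJ* is not transcribed.
So UlmJ is not produced.
No repressor is bound and UlmU is active, so *nolW* is transcribed.
So NolW is produced and active.
Rhamnulose is absent, so QilW is active.
No repressor is bound and NolW and QilW are active, so *holW* is transcribed.
So HolW is produced and active.
With repressor HolW bound, *kosV* is not transcribed.

OFF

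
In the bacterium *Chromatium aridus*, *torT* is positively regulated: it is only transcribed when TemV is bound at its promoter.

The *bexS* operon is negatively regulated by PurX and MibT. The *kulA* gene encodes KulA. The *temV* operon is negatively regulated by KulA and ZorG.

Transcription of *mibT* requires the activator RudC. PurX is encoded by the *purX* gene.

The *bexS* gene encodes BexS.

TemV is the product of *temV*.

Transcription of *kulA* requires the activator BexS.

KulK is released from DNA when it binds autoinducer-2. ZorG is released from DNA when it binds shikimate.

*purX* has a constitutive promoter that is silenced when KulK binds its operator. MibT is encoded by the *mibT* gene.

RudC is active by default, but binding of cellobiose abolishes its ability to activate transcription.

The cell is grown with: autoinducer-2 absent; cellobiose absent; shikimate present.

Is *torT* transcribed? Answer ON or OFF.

ON

Autoinducer-2 is absent, so KulK is active.
With repressor KulK bound, *purX* is not transcribed.
So PurX is not produced.
Cellobiose is absent, so RudC is active.
No repressor is bound and RudC is active, so *mibT* is transcribed.
So MibT is produced and active.
With repressor MibT bound, *bexS* is not transcribed.
So BexS is not produced.
Required activator BexS is absent, so *kulA* is not transcribed.
So KulA is not produced.
Shikimate is present, so ZorG is inactive.
With no repressor bound, *temV* is transcribed.
So TemV is produced and active.
No repressor is bound and TemV is active, so *torT* is transcribed.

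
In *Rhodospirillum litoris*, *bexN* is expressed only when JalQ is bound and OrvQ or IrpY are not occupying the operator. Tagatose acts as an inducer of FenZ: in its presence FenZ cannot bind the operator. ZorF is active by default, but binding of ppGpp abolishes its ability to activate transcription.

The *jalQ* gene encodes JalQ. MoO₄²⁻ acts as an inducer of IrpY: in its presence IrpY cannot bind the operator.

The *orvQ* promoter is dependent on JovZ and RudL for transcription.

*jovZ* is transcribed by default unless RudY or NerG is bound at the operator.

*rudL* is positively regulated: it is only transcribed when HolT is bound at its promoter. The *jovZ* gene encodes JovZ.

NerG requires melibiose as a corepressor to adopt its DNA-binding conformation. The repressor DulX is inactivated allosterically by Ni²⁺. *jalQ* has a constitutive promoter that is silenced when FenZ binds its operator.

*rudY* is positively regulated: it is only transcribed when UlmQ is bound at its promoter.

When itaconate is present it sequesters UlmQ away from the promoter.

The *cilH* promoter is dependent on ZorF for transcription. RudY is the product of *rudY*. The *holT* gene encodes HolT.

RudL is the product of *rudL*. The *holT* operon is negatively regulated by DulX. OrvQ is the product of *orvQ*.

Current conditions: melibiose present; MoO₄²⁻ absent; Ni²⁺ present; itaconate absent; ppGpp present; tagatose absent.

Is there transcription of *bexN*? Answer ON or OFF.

Itaconate is absent, so UlmQ is active.
No repressor is bound and UlmQ is active, so *rudY* is transcribed.
So RudY is produced and active.
Melibiose is present, so NerG is active.
With repressor RudY bound, *jovZ* is not transcribed.
So JovZ is not produced.
Ni²⁺ is present, so DulX is inactive.
With no repressor bound, *holT* is transcribed.
So HolT is produced and active.
No repressor is bound and HolT is active, so *rudL* is transcribed.
So RudL is produced and active.
Required activator JovZ is absent, so *orvQ* is not transcribed.
So OrvQ is not produced.
MoO₄²⁻ is absent, so IrpY is active.
Tagatose is absent, so FenZ is active.
With repressor FenZ bound, *jalQ* is not transcribed.
So JalQ is not produced.
With repressor IrpY bound, *bexN* is not transcribed.

OFF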